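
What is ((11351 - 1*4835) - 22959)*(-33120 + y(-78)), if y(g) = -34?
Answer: 545151222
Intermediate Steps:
((11351 - 1*4835) - 22959)*(-33120 + y(-78)) = ((11351 - 1*4835) - 22959)*(-33120 - 34) = ((11351 - 4835) - 22959)*(-33154) = (6516 - 22959)*(-33154) = -16443*(-33154) = 545151222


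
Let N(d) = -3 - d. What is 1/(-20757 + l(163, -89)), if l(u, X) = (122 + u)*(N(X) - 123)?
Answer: -1/31302 ≈ -3.1947e-5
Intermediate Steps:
l(u, X) = (-126 - X)*(122 + u) (l(u, X) = (122 + u)*((-3 - X) - 123) = (122 + u)*(-126 - X) = (-126 - X)*(122 + u))
1/(-20757 + l(163, -89)) = 1/(-20757 + (-15372 - 126*163 - 122*(-89) - 1*(-89)*163)) = 1/(-20757 + (-15372 - 20538 + 10858 + 14507)) = 1/(-20757 - 10545) = 1/(-31302) = -1/31302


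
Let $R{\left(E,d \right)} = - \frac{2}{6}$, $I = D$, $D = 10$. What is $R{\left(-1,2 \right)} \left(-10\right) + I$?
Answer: $\frac{40}{3} \approx 13.333$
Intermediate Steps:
$I = 10$
$R{\left(E,d \right)} = - \frac{1}{3}$ ($R{\left(E,d \right)} = \left(-2\right) \frac{1}{6} = - \frac{1}{3}$)
$R{\left(-1,2 \right)} \left(-10\right) + I = \left(- \frac{1}{3}\right) \left(-10\right) + 10 = \frac{10}{3} + 10 = \frac{40}{3}$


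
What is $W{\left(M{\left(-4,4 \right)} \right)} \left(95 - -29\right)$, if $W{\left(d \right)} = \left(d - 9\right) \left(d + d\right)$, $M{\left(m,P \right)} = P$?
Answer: $-4960$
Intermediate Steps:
$W{\left(d \right)} = 2 d \left(-9 + d\right)$ ($W{\left(d \right)} = \left(-9 + d\right) 2 d = 2 d \left(-9 + d\right)$)
$W{\left(M{\left(-4,4 \right)} \right)} \left(95 - -29\right) = 2 \cdot 4 \left(-9 + 4\right) \left(95 - -29\right) = 2 \cdot 4 \left(-5\right) \left(95 + 29\right) = \left(-40\right) 124 = -4960$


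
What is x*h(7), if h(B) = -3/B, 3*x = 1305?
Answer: -1305/7 ≈ -186.43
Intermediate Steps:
x = 435 (x = (⅓)*1305 = 435)
x*h(7) = 435*(-3/7) = -1305/7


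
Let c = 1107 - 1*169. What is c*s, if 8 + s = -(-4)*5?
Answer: 11256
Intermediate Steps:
s = 12 (s = -8 - (-4)*5 = -8 - 1*(-20) = -8 + 20 = 12)
c = 938 (c = 1107 - 169 = 938)
c*s = 938*12 = 11256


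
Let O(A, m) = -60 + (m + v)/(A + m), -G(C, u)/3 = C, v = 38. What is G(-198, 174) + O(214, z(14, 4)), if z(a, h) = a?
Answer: 30451/57 ≈ 534.23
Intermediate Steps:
G(C, u) = -3*C
O(A, m) = -60 + (38 + m)/(A + m) (O(A, m) = -60 + (m + 38)/(A + m) = -60 + (38 + m)/(A + m))
G(-198, 174) + O(214, z(14, 4)) = -3*(-198) + (38 - 60*214 - 59*14)/(214 + 14) = 594 + (38 - 12840 - 826)/228 = 594 + (1/228)*(-13628) = 594 - 3407/57 = 30451/57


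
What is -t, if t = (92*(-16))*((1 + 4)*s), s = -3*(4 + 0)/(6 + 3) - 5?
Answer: -139840/3 ≈ -46613.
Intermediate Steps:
s = -19/3 (s = -12/9 - 5 = -3*4/9 - 5 = -4/3 - 5 = -19/3 ≈ -6.3333)
t = 139840/3 (t = (92*(-16))*((1 + 4)*(-19/3)) = -7360*(-19)/3 = -1472*(-95/3) = 139840/3 ≈ 46613.)
-t = -1*139840/3 = -139840/3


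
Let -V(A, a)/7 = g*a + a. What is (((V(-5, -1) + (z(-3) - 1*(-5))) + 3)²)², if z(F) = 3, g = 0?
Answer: 104976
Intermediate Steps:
V(A, a) = -7*a (V(A, a) = -7*(0*a + a) = -7*(0 + a) = -7*a)
(((V(-5, -1) + (z(-3) - 1*(-5))) + 3)²)² = (((-7*(-1) + (3 - 1*(-5))) + 3)²)² = (((7 + (3 + 5)) + 3)²)² = (((7 + 8) + 3)²)² = ((15 + 3)²)² = (18²)² = 324² = 104976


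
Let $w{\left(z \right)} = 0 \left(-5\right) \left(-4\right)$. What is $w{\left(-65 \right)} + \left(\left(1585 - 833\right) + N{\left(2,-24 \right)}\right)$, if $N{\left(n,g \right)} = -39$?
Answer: $713$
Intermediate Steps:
$w{\left(z \right)} = 0$ ($w{\left(z \right)} = 0 \left(-4\right) = 0$)
$w{\left(-65 \right)} + \left(\left(1585 - 833\right) + N{\left(2,-24 \right)}\right) = 0 + \left(\left(1585 - 833\right) - 39\right) = 0 + \left(752 - 39\right) = 0 + 713 = 713$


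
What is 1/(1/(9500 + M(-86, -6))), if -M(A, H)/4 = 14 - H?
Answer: 9420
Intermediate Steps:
M(A, H) = -56 + 4*H (M(A, H) = -4*(14 - H) = -56 + 4*H)
1/(1/(9500 + M(-86, -6))) = 1/(1/(9500 + (-56 + 4*(-6)))) = 1/(1/(9500 + (-56 - 24))) = 1/(1/(9500 - 80)) = 1/(1/9420) = 9420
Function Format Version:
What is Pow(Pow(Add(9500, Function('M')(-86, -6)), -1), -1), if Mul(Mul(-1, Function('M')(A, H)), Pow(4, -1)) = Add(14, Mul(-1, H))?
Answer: 9420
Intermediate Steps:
Function('M')(A, H) = Add(-56, Mul(4, H)) (Function('M')(A, H) = Mul(-4, Add(14, Mul(-1, H))) = Add(-56, Mul(4, H)))
Pow(Pow(Add(9500, Function('M')(-86, -6)), -1), -1) = Pow(Pow(Add(9500, Add(-56, Mul(4, -6))), -1), -1) = Pow(Pow(Add(9500, Add(-56, -24)), -1), -1) = Pow(Pow(Add(9500, -80), -1), -1) = Pow(Pow(9420, -1), -1) = Pow(Rational(1, 9420), -1) = 9420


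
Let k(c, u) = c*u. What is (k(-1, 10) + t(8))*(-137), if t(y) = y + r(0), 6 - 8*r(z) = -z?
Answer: 685/4 ≈ 171.25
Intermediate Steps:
r(z) = ¾ + z/8 (r(z) = ¾ - (-1)*z/8 = ¾ + z/8)
t(y) = ¾ + y (t(y) = y + (¾ + (⅛)*0) = y + (¾ + 0) = y + ¾ = ¾ + y)
(k(-1, 10) + t(8))*(-137) = (-1*10 + (¾ + 8))*(-137) = (-10 + 35/4)*(-137) = -5/4*(-137) = 685/4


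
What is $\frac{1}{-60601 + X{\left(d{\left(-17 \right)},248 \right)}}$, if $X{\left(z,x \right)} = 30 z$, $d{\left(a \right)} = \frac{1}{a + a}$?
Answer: $- \frac{17}{1030232} \approx -1.6501 \cdot 10^{-5}$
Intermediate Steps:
$d{\left(a \right)} = \frac{1}{2 a}$
$\frac{1}{-60601 + X{\left(d{\left(-17 \right)},248 \right)}} = \frac{1}{-60601 + 30 \frac{1}{2 \left(-17\right)}} = \frac{1}{-60601 + 30 \cdot \frac{1}{2} \left(- \frac{1}{17}\right)} = \frac{1}{-60601 + 30 \left(- \frac{1}{34}\right)} = \frac{1}{-60601 - \frac{15}{17}} = \frac{1}{- \frac{1030232}{17}} = - \frac{17}{1030232}$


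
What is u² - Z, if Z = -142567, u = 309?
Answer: 238048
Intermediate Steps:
u² - Z = 309² - 1*(-142567) = 95481 + 142567 = 238048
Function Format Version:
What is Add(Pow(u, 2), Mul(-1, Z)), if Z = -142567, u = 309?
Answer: 238048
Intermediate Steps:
Add(Pow(u, 2), Mul(-1, Z)) = Add(Pow(309, 2), Mul(-1, -142567)) = Add(95481, 142567) = 238048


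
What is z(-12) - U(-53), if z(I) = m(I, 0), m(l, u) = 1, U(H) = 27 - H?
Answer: -79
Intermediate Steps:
z(I) = 1
z(-12) - U(-53) = 1 - (27 - 1*(-53)) = 1 - (27 + 53) = 1 - 1*80 = 1 - 80 = -79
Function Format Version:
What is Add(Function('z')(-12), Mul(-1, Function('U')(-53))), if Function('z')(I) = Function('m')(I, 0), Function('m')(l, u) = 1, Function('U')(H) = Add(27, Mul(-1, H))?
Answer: -79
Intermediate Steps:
Function('z')(I) = 1
Add(Function('z')(-12), Mul(-1, Function('U')(-53))) = Add(1, Mul(-1, Add(27, Mul(-1, -53)))) = Add(1, Mul(-1, Add(27, 53))) = Add(1, Mul(-1, 80)) = Add(1, -80) = -79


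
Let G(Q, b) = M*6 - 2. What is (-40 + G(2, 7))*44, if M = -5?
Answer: -3168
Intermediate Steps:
G(Q, b) = -32 (G(Q, b) = -5*6 - 2 = -30 - 2 = -32)
(-40 + G(2, 7))*44 = (-40 - 32)*44 = -72*44 = -3168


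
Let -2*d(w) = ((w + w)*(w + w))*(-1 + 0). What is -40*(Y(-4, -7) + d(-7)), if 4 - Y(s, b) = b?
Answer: -4360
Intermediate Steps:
Y(s, b) = 4 - b
d(w) = 2*w² (d(w) = -(w + w)*(w + w)*(-1 + 0)/2 = -(2*w)*(2*w)*(-1)/2 = -4*w²*(-1)/2 = -(-2)*w² = 2*w²)
-40*(Y(-4, -7) + d(-7)) = -40*((4 - 1*(-7)) + 2*(-7)²) = -40*((4 + 7) + 2*49) = -40*(11 + 98) = -40*109 = -4360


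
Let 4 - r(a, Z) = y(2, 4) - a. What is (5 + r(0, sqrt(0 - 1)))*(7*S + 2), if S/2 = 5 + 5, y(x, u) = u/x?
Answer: 994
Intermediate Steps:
r(a, Z) = 2 + a (r(a, Z) = 4 - (4/2 - a) = 4 - (4*(1/2) - a) = 4 - (2 - a) = 4 + (-2 + a) = 2 + a)
S = 20 (S = 2*(5 + 5) = 2*10 = 20)
(5 + r(0, sqrt(0 - 1)))*(7*S + 2) = (5 + (2 + 0))*(7*20 + 2) = (5 + 2)*(140 + 2) = 7*142 = 994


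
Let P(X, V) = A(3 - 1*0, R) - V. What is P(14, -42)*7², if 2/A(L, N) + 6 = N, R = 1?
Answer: 10192/5 ≈ 2038.4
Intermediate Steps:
A(L, N) = 2/(-6 + N)
P(X, V) = -⅖ - V (P(X, V) = 2/(-6 + 1) - V = 2/(-5) - V = 2*(-⅕) - V = -⅖ - V)
P(14, -42)*7² = (-⅖ - 1*(-42))*7² = (-⅖ + 42)*49 = (208/5)*49 = 10192/5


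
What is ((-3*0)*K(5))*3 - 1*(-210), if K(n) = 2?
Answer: 210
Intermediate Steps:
((-3*0)*K(5))*3 - 1*(-210) = (-3*0*2)*3 - 1*(-210) = (0*2)*3 + 210 = 0*3 + 210 = 0 + 210 = 210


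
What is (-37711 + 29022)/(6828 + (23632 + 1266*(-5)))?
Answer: -8689/24130 ≈ -0.36009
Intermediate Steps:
(-37711 + 29022)/(6828 + (23632 + 1266*(-5))) = -8689/(6828 + (23632 - 6330)) = -8689/(6828 + 17302) = -8689/24130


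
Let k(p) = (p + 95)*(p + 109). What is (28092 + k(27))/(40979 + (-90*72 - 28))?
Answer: 44684/34471 ≈ 1.2963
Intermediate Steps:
k(p) = (95 + p)*(109 + p)
(28092 + k(27))/(40979 + (-90*72 - 28)) = (28092 + (10355 + 27² + 204*27))/(40979 + (-90*72 - 28)) = (28092 + (10355 + 729 + 5508))/(40979 + (-6480 - 28)) = (28092 + 16592)/(40979 - 6508) = 44684/34471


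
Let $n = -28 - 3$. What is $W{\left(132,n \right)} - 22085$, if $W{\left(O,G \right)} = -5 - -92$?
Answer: $-21998$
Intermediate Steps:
$n = -31$ ($n = -28 - 3 = -31$)
$W{\left(O,G \right)} = 87$ ($W{\left(O,G \right)} = -5 + 92 = 87$)
$W{\left(132,n \right)} - 22085 = 87 - 22085 = -21998$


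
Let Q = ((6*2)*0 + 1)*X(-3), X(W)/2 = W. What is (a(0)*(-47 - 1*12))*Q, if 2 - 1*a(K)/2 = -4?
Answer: 4248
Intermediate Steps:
X(W) = 2*W
Q = -6 (Q = ((6*2)*0 + 1)*(2*(-3)) = (12*0 + 1)*(-6) = (0 + 1)*(-6) = 1*(-6) = -6)
a(K) = 12 (a(K) = 4 - 2*(-4) = 4 + 8 = 12)
(a(0)*(-47 - 1*12))*Q = (12*(-47 - 1*12))*(-6) = (12*(-47 - 12))*(-6) = (12*(-59))*(-6) = -708*(-6) = 4248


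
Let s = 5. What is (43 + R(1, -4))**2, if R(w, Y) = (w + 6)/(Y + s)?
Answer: 2500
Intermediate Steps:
R(w, Y) = (6 + w)/(5 + Y) (R(w, Y) = (w + 6)/(Y + 5) = (6 + w)/(5 + Y))
(43 + R(1, -4))**2 = (43 + (6 + 1)/(5 - 4))**2 = (43 + 7/1)**2 = (43 + 1*7)**2 = (43 + 7)**2 = 50**2 = 2500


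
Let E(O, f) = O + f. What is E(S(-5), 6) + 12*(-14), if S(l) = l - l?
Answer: -162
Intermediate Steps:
S(l) = 0
E(S(-5), 6) + 12*(-14) = (0 + 6) + 12*(-14) = 6 - 168 = -162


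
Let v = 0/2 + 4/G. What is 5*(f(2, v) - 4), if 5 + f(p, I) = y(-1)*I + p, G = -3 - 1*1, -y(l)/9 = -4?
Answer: -215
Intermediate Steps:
y(l) = 36 (y(l) = -9*(-4) = 36)
G = -4 (G = -3 - 1 = -4)
v = -1 (v = 0/2 + 4/(-4) = 0*(1/2) + 4*(-1/4) = 0 - 1 = -1)
f(p, I) = -5 + p + 36*I (f(p, I) = -5 + (36*I + p) = -5 + (p + 36*I) = -5 + p + 36*I)
5*(f(2, v) - 4) = 5*((-5 + 2 + 36*(-1)) - 4) = 5*((-5 + 2 - 36) - 4) = 5*(-39 - 4) = 5*(-43) = -215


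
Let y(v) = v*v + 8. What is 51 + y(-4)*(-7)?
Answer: -117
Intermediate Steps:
y(v) = 8 + v² (y(v) = v² + 8 = 8 + v²)
51 + y(-4)*(-7) = 51 + (8 + (-4)²)*(-7) = 51 + (8 + 16)*(-7) = 51 + 24*(-7) = 51 - 168 = -117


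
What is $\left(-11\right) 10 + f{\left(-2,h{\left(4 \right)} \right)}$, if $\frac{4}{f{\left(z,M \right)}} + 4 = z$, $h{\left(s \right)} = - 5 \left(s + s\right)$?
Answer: $- \frac{332}{3} \approx -110.67$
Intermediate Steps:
$h{\left(s \right)} = - 10 s$ ($h{\left(s \right)} = - 5 \cdot 2 s = - 10 s$)
$f{\left(z,M \right)} = \frac{4}{-4 + z}$
$\left(-11\right) 10 + f{\left(-2,h{\left(4 \right)} \right)} = \left(-11\right) 10 + \frac{4}{-4 - 2} = -110 + \frac{4}{-6} = -110 + 4 \left(- \frac{1}{6}\right) = -110 - \frac{2}{3} = - \frac{332}{3}$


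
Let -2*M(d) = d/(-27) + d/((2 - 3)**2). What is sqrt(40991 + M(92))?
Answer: sqrt(3316683)/9 ≈ 202.35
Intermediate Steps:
M(d) = -13*d/27 (M(d) = -(d/(-27) + d/((2 - 3)**2))/2 = -(d*(-1/27) + d/((-1)**2))/2 = -(-d/27 + d/1)/2 = -(-d/27 + d*1)/2 = -(-d/27 + d)/2 = -13*d/27)
sqrt(40991 + M(92)) = sqrt(40991 - 13/27*92) = sqrt(40991 - 1196/27) = sqrt(1105561/27) = sqrt(3316683)/9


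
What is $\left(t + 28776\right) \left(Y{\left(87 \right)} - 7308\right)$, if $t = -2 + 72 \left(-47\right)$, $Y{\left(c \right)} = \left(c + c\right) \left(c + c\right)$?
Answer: $583157520$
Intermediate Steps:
$Y{\left(c \right)} = 4 c^{2}$ ($Y{\left(c \right)} = 2 c 2 c = 4 c^{2}$)
$t = -3386$ ($t = -2 - 3384 = -3386$)
$\left(t + 28776\right) \left(Y{\left(87 \right)} - 7308\right) = \left(-3386 + 28776\right) \left(4 \cdot 87^{2} - 7308\right) = 25390 \left(4 \cdot 7569 - 7308\right) = 25390 \left(30276 - 7308\right) = 25390 \cdot 22968 = 583157520$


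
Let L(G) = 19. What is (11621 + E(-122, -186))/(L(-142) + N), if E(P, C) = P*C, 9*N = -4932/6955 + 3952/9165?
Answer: 302842935135/167419457 ≈ 1808.9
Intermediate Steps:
N = -272548/8825895 (N = (-4932/6955 + 3952/9165)/9 = (-4932*1/6955 + 3952*(1/9165))/9 = (-4932/6955 + 304/705)/9 = (1/9)*(-272548/980655) = -272548/8825895 ≈ -0.030880)
E(P, C) = C*P
(11621 + E(-122, -186))/(L(-142) + N) = (11621 - 186*(-122))/(19 - 272548/8825895) = (11621 + 22692)/(167419457/8825895) = 34313*(8825895/167419457) = 302842935135/167419457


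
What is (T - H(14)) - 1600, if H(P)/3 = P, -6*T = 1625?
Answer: -11477/6 ≈ -1912.8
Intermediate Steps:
T = -1625/6 (T = -1/6*1625 = -1625/6 ≈ -270.83)
H(P) = 3*P
(T - H(14)) - 1600 = (-1625/6 - 3*14) - 1600 = (-1625/6 - 1*42) - 1600 = (-1625/6 - 42) - 1600 = -1877/6 - 1600 = -11477/6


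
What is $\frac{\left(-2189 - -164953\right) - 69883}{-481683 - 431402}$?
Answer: $- \frac{92881}{913085} \approx -0.10172$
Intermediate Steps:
$\frac{\left(-2189 - -164953\right) - 69883}{-481683 - 431402} = \frac{\left(-2189 + 164953\right) - 69883}{-913085} = \left(162764 - 69883\right) \left(- \frac{1}{913085}\right) = 92881 \left(- \frac{1}{913085}\right) = - \frac{92881}{913085}$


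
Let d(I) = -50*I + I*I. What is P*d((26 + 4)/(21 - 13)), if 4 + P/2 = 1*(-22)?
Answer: 36075/4 ≈ 9018.8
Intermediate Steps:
P = -52 (P = -8 + 2*(1*(-22)) = -8 + 2*(-22) = -8 - 44 = -52)
d(I) = I² - 50*I (d(I) = -50*I + I² = I² - 50*I)
P*d((26 + 4)/(21 - 13)) = -52*(26 + 4)/(21 - 13)*(-50 + (26 + 4)/(21 - 13)) = -52*30/8*(-50 + 30/8) = -52*30*(⅛)*(-50 + 30*(⅛)) = -195*(-50 + 15/4) = -195*(-185)/4 = -52*(-2775/16) = 36075/4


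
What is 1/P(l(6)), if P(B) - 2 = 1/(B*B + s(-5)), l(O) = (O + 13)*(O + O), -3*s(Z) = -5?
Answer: 155957/311917 ≈ 0.50000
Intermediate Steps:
s(Z) = 5/3 (s(Z) = -1/3*(-5) = 5/3)
l(O) = 2*O*(13 + O) (l(O) = (13 + O)*(2*O) = 2*O*(13 + O))
P(B) = 2 + 1/(5/3 + B**2) (P(B) = 2 + 1/(B*B + 5/3) = 2 + 1/(B**2 + 5/3) = 2 + 1/(5/3 + B**2))
1/P(l(6)) = 1/((13 + 6*(2*6*(13 + 6))**2)/(5 + 3*(2*6*(13 + 6))**2)) = 1/((13 + 6*(2*6*19)**2)/(5 + 3*(2*6*19)**2)) = 1/((13 + 6*228**2)/(5 + 3*228**2)) = 1/((13 + 6*51984)/(5 + 3*51984)) = 1/((13 + 311904)/(5 + 155952)) = 1/(311917/155957) = 155957/311917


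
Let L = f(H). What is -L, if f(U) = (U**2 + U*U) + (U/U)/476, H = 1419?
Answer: -1916910073/476 ≈ -4.0271e+6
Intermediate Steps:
f(U) = 1/476 + 2*U**2 (f(U) = (U**2 + U**2) + 1*(1/476) = 2*U**2 + 1/476 = 1/476 + 2*U**2)
L = 1916910073/476 (L = 1/476 + 2*1419**2 = 1/476 + 2*2013561 = 1/476 + 4027122 = 1916910073/476 ≈ 4.0271e+6)
-L = -1*1916910073/476 = -1916910073/476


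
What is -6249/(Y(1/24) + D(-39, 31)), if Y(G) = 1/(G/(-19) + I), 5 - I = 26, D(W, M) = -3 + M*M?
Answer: -59846673/9174310 ≈ -6.5233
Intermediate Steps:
D(W, M) = -3 + M²
I = -21 (I = 5 - 1*26 = 5 - 26 = -21)
Y(G) = 1/(-21 - G/19) (Y(G) = 1/(G/(-19) - 21) = 1/(G*(-1/19) - 21) = 1/(-G/19 - 21) = 1/(-21 - G/19))
-6249/(Y(1/24) + D(-39, 31)) = -6249/(-19/(399 + 1/24) + (-3 + 31²)) = -6249/(-19/(399 + 1/24) + (-3 + 961)) = -6249/(-19/9577/24 + 958) = -6249/(-19*24/9577 + 958) = -6249/(-456/9577 + 958) = -6249/9174310/9577 = -6249*9577/9174310 = -59846673/9174310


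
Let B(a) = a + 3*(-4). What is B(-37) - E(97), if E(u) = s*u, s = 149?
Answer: -14502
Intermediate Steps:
E(u) = 149*u
B(a) = -12 + a (B(a) = a - 12 = -12 + a)
B(-37) - E(97) = (-12 - 37) - 149*97 = -49 - 1*14453 = -49 - 14453 = -14502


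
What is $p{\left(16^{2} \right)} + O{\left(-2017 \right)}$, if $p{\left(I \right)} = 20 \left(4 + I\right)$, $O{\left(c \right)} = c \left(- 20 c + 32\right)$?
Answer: $-81425124$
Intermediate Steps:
$O{\left(c \right)} = c \left(32 - 20 c\right)$
$p{\left(I \right)} = 80 + 20 I$
$p{\left(16^{2} \right)} + O{\left(-2017 \right)} = \left(80 + 20 \cdot 16^{2}\right) + 4 \left(-2017\right) \left(8 - -10085\right) = \left(80 + 20 \cdot 256\right) + 4 \left(-2017\right) \left(8 + 10085\right) = \left(80 + 5120\right) + 4 \left(-2017\right) 10093 = 5200 - 81430324 = -81425124$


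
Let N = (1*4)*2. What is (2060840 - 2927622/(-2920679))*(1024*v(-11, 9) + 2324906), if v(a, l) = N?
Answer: 14043045271005728236/2920679 ≈ 4.8081e+12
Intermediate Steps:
N = 8 (N = 4*2 = 8)
v(a, l) = 8
(2060840 - 2927622/(-2920679))*(1024*v(-11, 9) + 2324906) = (2060840 - 2927622/(-2920679))*(1024*8 + 2324906) = (2060840 - 2927622*(-1/2920679))*(8192 + 2324906) = (2060840 + 2927622/2920679)*2333098 = (6019055037982/2920679)*2333098 = 14043045271005728236/2920679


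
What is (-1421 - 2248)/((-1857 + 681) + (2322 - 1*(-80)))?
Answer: -3669/1226 ≈ -2.9927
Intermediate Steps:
(-1421 - 2248)/((-1857 + 681) + (2322 - 1*(-80))) = -3669/(-1176 + (2322 + 80)) = -3669/(-1176 + 2402) = -3669/1226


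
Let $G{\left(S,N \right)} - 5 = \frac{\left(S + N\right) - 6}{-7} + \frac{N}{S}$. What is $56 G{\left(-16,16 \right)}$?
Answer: $272$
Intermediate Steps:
$G{\left(S,N \right)} = \frac{41}{7} - \frac{N}{7} - \frac{S}{7} + \frac{N}{S}$ ($G{\left(S,N \right)} = 5 + \left(\frac{\left(S + N\right) - 6}{-7} + \frac{N}{S}\right) = 5 + \left(\left(\left(N + S\right) - 6\right) \left(- \frac{1}{7}\right) + \frac{N}{S}\right) = 5 + \left(\left(-6 + N + S\right) \left(- \frac{1}{7}\right) + \frac{N}{S}\right) = 5 - \left(- \frac{6}{7} + \frac{N}{7} + \frac{S}{7} - \frac{N}{S}\right) = \frac{41}{7} - \frac{N}{7} - \frac{S}{7} + \frac{N}{S}$)
$56 G{\left(-16,16 \right)} = 56 \frac{16 - - \frac{16 \left(-41 + 16 - 16\right)}{7}}{-16} = 56 \left(- \frac{16 - \left(- \frac{16}{7}\right) \left(-41\right)}{16}\right) = 56 \left(- \frac{16 - \frac{656}{7}}{16}\right) = 56 \left(\left(- \frac{1}{16}\right) \left(- \frac{544}{7}\right)\right) = 56 \cdot \frac{34}{7} = 272$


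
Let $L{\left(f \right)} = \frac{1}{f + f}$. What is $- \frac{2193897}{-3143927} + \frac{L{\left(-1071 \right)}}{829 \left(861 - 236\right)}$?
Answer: $\frac{2434838992509823}{3489204852866250} \approx 0.69782$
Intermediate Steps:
$L{\left(f \right)} = \frac{1}{2 f}$
$- \frac{2193897}{-3143927} + \frac{L{\left(-1071 \right)}}{829 \left(861 - 236\right)} = - \frac{2193897}{-3143927} + \frac{\frac{1}{2} \frac{1}{-1071}}{829 \left(861 - 236\right)} = \left(-2193897\right) \left(- \frac{1}{3143927}\right) + \frac{\frac{1}{2} \left(- \frac{1}{1071}\right)}{829 \cdot 625} = \frac{2193897}{3143927} - \frac{1}{2142 \cdot 518125} = \frac{2193897}{3143927} - \frac{1}{1109823750} = \frac{2434838992509823}{3489204852866250}$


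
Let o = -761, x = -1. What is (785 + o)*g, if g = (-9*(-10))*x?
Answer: -2160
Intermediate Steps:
g = -90 (g = -9*(-10)*(-1) = 90*(-1) = -90)
(785 + o)*g = (785 - 761)*(-90) = 24*(-90) = -2160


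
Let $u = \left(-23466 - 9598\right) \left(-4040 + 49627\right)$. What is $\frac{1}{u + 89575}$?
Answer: $- \frac{1}{1507198993} \approx -6.6348 \cdot 10^{-10}$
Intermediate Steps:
$u = -1507288568$ ($u = \left(-33064\right) 45587 = -1507288568$)
$\frac{1}{u + 89575} = \frac{1}{-1507288568 + 89575} = \frac{1}{-1507198993} = - \frac{1}{1507198993}$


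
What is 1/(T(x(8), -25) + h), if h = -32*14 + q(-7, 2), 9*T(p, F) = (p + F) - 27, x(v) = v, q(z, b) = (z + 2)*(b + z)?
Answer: -9/3851 ≈ -0.0023371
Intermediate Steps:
q(z, b) = (2 + z)*(b + z)
T(p, F) = -3 + F/9 + p/9 (T(p, F) = ((p + F) - 27)/9 = ((F + p) - 27)/9 = (-27 + F + p)/9 = -3 + F/9 + p/9)
h = -423 (h = -32*14 + ((-7)² + 2*2 + 2*(-7) + 2*(-7)) = -448 + (49 + 4 - 14 - 14) = -448 + 25 = -423)
1/(T(x(8), -25) + h) = 1/((-3 + (⅑)*(-25) + (⅑)*8) - 423) = 1/((-3 - 25/9 + 8/9) - 423) = 1/(-44/9 - 423) = 1/(-3851/9) = -9/3851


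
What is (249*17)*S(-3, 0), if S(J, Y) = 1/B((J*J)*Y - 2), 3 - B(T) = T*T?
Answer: -4233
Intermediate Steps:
B(T) = 3 - T² (B(T) = 3 - T*T = 3 - T²)
S(J, Y) = 1/(3 - (-2 + Y*J²)²) (S(J, Y) = 1/(3 - ((J*J)*Y - 2)²) = 1/(3 - (J²*Y - 2)²) = 1/(3 - (Y*J² - 2)²) = 1/(3 - (-2 + Y*J²)²))
(249*17)*S(-3, 0) = (249*17)*(-1/(-3 + (-2 + 0*(-3)²)²)) = 4233*(-1/(-3 + (-2 + 0*9)²)) = 4233*(-1/(-3 + (-2 + 0)²)) = 4233*(-1/(-3 + (-2)²)) = 4233*(-1/(-3 + 4)) = 4233*(-1/1) = 4233*(-1*1) = 4233*(-1) = -4233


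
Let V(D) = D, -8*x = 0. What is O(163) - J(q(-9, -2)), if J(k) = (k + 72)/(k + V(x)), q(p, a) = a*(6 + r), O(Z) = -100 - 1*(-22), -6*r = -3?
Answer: -955/13 ≈ -73.462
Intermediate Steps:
x = 0 (x = -⅛*0 = 0)
r = ½ (r = -⅙*(-3) = ½ ≈ 0.50000)
O(Z) = -78 (O(Z) = -100 + 22 = -78)
q(p, a) = 13*a/2 (q(p, a) = a*(6 + ½) = a*(13/2) = 13*a/2)
J(k) = (72 + k)/k (J(k) = (k + 72)/(k + 0) = (72 + k)/k)
O(163) - J(q(-9, -2)) = -78 - (72 + (13/2)*(-2))/((13/2)*(-2)) = -78 - (72 - 13)/(-13) = -78 - (-1)*59/13 = -78 - 1*(-59/13) = -78 + 59/13 = -955/13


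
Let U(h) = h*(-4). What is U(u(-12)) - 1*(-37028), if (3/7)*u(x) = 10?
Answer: 110804/3 ≈ 36935.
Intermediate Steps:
u(x) = 70/3 (u(x) = (7/3)*10 = 70/3)
U(h) = -4*h
U(u(-12)) - 1*(-37028) = -4*70/3 - 1*(-37028) = -280/3 + 37028 = 110804/3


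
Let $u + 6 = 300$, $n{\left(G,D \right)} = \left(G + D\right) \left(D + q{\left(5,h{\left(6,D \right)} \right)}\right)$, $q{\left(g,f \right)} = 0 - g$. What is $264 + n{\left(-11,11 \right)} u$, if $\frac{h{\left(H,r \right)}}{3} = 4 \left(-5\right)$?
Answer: $264$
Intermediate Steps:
$h{\left(H,r \right)} = -60$ ($h{\left(H,r \right)} = 3 \cdot 4 \left(-5\right) = 3 \left(-20\right) = -60$)
$q{\left(g,f \right)} = - g$
$n{\left(G,D \right)} = \left(-5 + D\right) \left(D + G\right)$ ($n{\left(G,D \right)} = \left(G + D\right) \left(D - 5\right) = \left(D + G\right) \left(D - 5\right) = \left(D + G\right) \left(-5 + D\right) = \left(-5 + D\right) \left(D + G\right)$)
$u = 294$ ($u = -6 + 300 = 294$)
$264 + n{\left(-11,11 \right)} u = 264 + \left(11^{2} - 55 - -55 + 11 \left(-11\right)\right) 294 = 264 + \left(121 - 55 + 55 - 121\right) 294 = 264 + 0 \cdot 294 = 264 + 0 = 264$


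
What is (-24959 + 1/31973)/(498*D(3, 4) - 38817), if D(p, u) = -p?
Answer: 29556078/47735689 ≈ 0.61916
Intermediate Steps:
(-24959 + 1/31973)/(498*D(3, 4) - 38817) = (-24959 + 1/31973)/(498*(-1*3) - 38817) = (-24959 + 1/31973)/(498*(-3) - 38817) = -798014106/(31973*(-1494 - 38817)) = -798014106/31973/(-40311) = -798014106/31973*(-1/40311) = 29556078/47735689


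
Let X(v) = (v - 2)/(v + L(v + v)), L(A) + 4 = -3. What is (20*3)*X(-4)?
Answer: 360/11 ≈ 32.727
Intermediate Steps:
L(A) = -7 (L(A) = -4 - 3 = -7)
X(v) = (-2 + v)/(-7 + v) (X(v) = (v - 2)/(v - 7) = (-2 + v)/(-7 + v))
(20*3)*X(-4) = (20*3)*((-2 - 4)/(-7 - 4)) = 60*(-6/(-11)) = 60*(-1/11*(-6)) = 60*(6/11) = 360/11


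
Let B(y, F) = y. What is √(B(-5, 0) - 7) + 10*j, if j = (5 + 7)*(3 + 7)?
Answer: 1200 + 2*I*√3 ≈ 1200.0 + 3.4641*I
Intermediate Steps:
j = 120 (j = 12*10 = 120)
√(B(-5, 0) - 7) + 10*j = √(-5 - 7) + 10*120 = √(-12) + 1200 = 2*I*√3 + 1200 = 1200 + 2*I*√3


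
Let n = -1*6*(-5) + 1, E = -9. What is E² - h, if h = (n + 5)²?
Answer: -1215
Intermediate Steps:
n = 31 (n = -6*(-5) + 1 = 30 + 1 = 31)
h = 1296 (h = (31 + 5)² = 36² = 1296)
E² - h = (-9)² - 1*1296 = 81 - 1296 = -1215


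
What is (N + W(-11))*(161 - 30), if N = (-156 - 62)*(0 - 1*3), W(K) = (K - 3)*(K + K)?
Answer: 126022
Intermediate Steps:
W(K) = 2*K*(-3 + K) (W(K) = (-3 + K)*(2*K) = 2*K*(-3 + K))
N = 654 (N = -218*(0 - 3) = -218*(-3) = 654)
(N + W(-11))*(161 - 30) = (654 + 2*(-11)*(-3 - 11))*(161 - 30) = (654 + 2*(-11)*(-14))*131 = (654 + 308)*131 = 962*131 = 126022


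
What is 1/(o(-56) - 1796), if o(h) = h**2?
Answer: 1/1340 ≈ 0.00074627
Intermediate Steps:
1/(o(-56) - 1796) = 1/((-56)**2 - 1796) = 1/(3136 - 1796) = 1/1340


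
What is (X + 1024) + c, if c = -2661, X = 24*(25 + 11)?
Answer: -773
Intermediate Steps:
X = 864 (X = 24*36 = 864)
(X + 1024) + c = (864 + 1024) - 2661 = 1888 - 2661 = -773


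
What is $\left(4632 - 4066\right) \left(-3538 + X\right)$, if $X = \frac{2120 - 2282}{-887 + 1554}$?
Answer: $- \frac{1335764528}{667} \approx -2.0026 \cdot 10^{6}$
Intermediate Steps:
$X = - \frac{162}{667} \approx -0.24288$
$\left(4632 - 4066\right) \left(-3538 + X\right) = \left(4632 - 4066\right) \left(-3538 - \frac{162}{667}\right) = 566 \left(- \frac{2360008}{667}\right) = - \frac{1335764528}{667}$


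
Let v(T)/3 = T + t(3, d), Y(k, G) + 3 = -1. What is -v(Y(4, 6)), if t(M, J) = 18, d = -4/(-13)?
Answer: -42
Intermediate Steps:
d = 4/13 (d = -4*(-1/13) = 4/13 ≈ 0.30769)
Y(k, G) = -4 (Y(k, G) = -3 - 1 = -4)
v(T) = 54 + 3*T (v(T) = 3*(T + 18) = 3*(18 + T) = 54 + 3*T)
-v(Y(4, 6)) = -(54 + 3*(-4)) = -(54 - 12) = -1*42 = -42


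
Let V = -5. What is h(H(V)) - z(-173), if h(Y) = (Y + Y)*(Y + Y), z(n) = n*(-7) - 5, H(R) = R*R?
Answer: 1294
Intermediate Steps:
H(R) = R**2
z(n) = -5 - 7*n (z(n) = -7*n - 5 = -5 - 7*n)
h(Y) = 4*Y**2 (h(Y) = (2*Y)*(2*Y) = 4*Y**2)
h(H(V)) - z(-173) = 4*((-5)**2)**2 - (-5 - 7*(-173)) = 4*25**2 - (-5 + 1211) = 4*625 - 1*1206 = 2500 - 1206 = 1294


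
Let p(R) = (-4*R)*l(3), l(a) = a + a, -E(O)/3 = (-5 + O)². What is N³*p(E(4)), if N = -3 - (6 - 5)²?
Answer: -4608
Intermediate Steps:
E(O) = -3*(-5 + O)²
l(a) = 2*a
N = -4 (N = -3 - 1*1² = -3 - 1*1 = -3 - 1 = -4)
p(R) = -24*R (p(R) = (-4*R)*(2*3) = -4*R*6 = -24*R)
N³*p(E(4)) = (-4)³*(-(-72)*(-5 + 4)²) = -(-1536)*(-3*(-1)²) = -(-1536)*(-3*1) = -(-1536)*(-3) = -64*72 = -4608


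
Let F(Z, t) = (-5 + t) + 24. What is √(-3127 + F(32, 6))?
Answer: I*√3102 ≈ 55.696*I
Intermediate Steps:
F(Z, t) = 19 + t
√(-3127 + F(32, 6)) = √(-3127 + (19 + 6)) = √(-3127 + 25) = √(-3102) = I*√3102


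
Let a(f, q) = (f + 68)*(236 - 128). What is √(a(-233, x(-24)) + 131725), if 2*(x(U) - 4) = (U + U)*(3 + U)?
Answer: √113905 ≈ 337.50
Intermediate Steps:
x(U) = 4 + U*(3 + U) (x(U) = 4 + ((U + U)*(3 + U))/2 = 4 + ((2*U)*(3 + U))/2 = 4 + (2*U*(3 + U))/2 = 4 + U*(3 + U))
a(f, q) = 7344 + 108*f (a(f, q) = (68 + f)*108 = 7344 + 108*f)
√(a(-233, x(-24)) + 131725) = √((7344 + 108*(-233)) + 131725) = √((7344 - 25164) + 131725) = √(-17820 + 131725) = √113905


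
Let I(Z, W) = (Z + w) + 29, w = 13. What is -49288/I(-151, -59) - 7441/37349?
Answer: 1840046443/4071041 ≈ 451.98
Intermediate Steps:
I(Z, W) = 42 + Z (I(Z, W) = (Z + 13) + 29 = (13 + Z) + 29 = 42 + Z)
-49288/I(-151, -59) - 7441/37349 = -49288/(42 - 151) - 7441/37349 = -49288/(-109) - 7441*1/37349 = -49288*(-1/109) - 7441/37349 = 49288/109 - 7441/37349 = 1840046443/4071041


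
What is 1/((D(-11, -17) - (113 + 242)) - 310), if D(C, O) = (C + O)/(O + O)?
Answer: -17/11291 ≈ -0.0015056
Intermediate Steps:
D(C, O) = (C + O)/(2*O) (D(C, O) = (C + O)/((2*O)) = (C + O)*(1/(2*O)) = (C + O)/(2*O))
1/((D(-11, -17) - (113 + 242)) - 310) = 1/(((1/2)*(-11 - 17)/(-17) - (113 + 242)) - 310) = 1/(((1/2)*(-1/17)*(-28) - 1*355) - 310) = 1/((14/17 - 355) - 310) = 1/(-6021/17 - 310) = 1/(-11291/17) = -17/11291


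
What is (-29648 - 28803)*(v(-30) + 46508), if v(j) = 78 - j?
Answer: -2724751816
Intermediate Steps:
(-29648 - 28803)*(v(-30) + 46508) = (-29648 - 28803)*((78 - 1*(-30)) + 46508) = -58451*((78 + 30) + 46508) = -58451*(108 + 46508) = -58451*46616 = -2724751816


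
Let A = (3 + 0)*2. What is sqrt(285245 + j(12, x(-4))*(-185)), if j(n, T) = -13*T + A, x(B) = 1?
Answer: 2*sqrt(71635) ≈ 535.29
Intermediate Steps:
A = 6 (A = 3*2 = 6)
j(n, T) = 6 - 13*T (j(n, T) = -13*T + 6 = 6 - 13*T)
sqrt(285245 + j(12, x(-4))*(-185)) = sqrt(285245 + (6 - 13*1)*(-185)) = sqrt(285245 + (6 - 13)*(-185)) = sqrt(285245 - 7*(-185)) = sqrt(285245 + 1295) = sqrt(286540) = 2*sqrt(71635)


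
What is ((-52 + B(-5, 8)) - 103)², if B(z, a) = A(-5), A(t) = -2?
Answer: 24649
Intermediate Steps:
B(z, a) = -2
((-52 + B(-5, 8)) - 103)² = ((-52 - 2) - 103)² = (-54 - 103)² = (-157)² = 24649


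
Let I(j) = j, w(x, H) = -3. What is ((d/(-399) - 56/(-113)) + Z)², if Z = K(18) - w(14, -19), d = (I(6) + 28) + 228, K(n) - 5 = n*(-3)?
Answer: 4331659837696/2032837569 ≈ 2130.8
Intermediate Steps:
K(n) = 5 - 3*n (K(n) = 5 + n*(-3) = 5 - 3*n)
d = 262 (d = (6 + 28) + 228 = 34 + 228 = 262)
Z = -46 (Z = (5 - 3*18) - 1*(-3) = (5 - 54) + 3 = -49 + 3 = -46)
((d/(-399) - 56/(-113)) + Z)² = ((262/(-399) - 56/(-113)) - 46)² = ((262*(-1/399) - 56*(-1/113)) - 46)² = ((-262/399 + 56/113) - 46)² = (-7262/45087 - 46)² = (-2081264/45087)² = 4331659837696/2032837569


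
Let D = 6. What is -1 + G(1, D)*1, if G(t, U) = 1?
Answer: 0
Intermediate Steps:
-1 + G(1, D)*1 = -1 + 1*1 = -1 + 1 = 0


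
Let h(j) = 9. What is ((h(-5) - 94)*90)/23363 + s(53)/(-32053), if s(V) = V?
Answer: -246443689/748854239 ≈ -0.32909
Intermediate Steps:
((h(-5) - 94)*90)/23363 + s(53)/(-32053) = ((9 - 94)*90)/23363 + 53/(-32053) = -85*90*(1/23363) + 53*(-1/32053) = -7650*1/23363 - 53/32053 = -7650/23363 - 53/32053 = -246443689/748854239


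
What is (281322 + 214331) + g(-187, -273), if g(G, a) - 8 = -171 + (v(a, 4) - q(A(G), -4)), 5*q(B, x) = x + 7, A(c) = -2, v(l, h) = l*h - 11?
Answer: 2471932/5 ≈ 4.9439e+5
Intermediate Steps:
v(l, h) = -11 + h*l (v(l, h) = h*l - 11 = -11 + h*l)
q(B, x) = 7/5 + x/5 (q(B, x) = (x + 7)/5 = (7 + x)/5 = 7/5 + x/5)
g(G, a) = -873/5 + 4*a (g(G, a) = 8 + (-171 + ((-11 + 4*a) - (7/5 + (⅕)*(-4)))) = 8 + (-171 + ((-11 + 4*a) - (7/5 - ⅘))) = 8 + (-171 + ((-11 + 4*a) - 1*⅗)) = 8 + (-171 + ((-11 + 4*a) - ⅗)) = 8 + (-171 + (-58/5 + 4*a)) = 8 + (-913/5 + 4*a) = -873/5 + 4*a)
(281322 + 214331) + g(-187, -273) = (281322 + 214331) + (-873/5 + 4*(-273)) = 495653 + (-873/5 - 1092) = 495653 - 6333/5 = 2471932/5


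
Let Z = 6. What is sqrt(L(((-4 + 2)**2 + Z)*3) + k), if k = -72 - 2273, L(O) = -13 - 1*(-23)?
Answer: I*sqrt(2335) ≈ 48.322*I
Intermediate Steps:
L(O) = 10 (L(O) = -13 + 23 = 10)
k = -2345
sqrt(L(((-4 + 2)**2 + Z)*3) + k) = sqrt(10 - 2345) = sqrt(-2335) = I*sqrt(2335)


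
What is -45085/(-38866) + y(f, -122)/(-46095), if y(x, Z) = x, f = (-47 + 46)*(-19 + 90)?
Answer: 2080952561/1791528270 ≈ 1.1616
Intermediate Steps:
f = -71 (f = -1*71 = -71)
-45085/(-38866) + y(f, -122)/(-46095) = -45085/(-38866) - 71/(-46095) = -45085*(-1/38866) - 71*(-1/46095) = 45085/38866 + 71/46095 = 2080952561/1791528270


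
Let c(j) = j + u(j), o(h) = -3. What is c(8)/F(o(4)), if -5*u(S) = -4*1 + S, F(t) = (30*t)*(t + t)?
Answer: 1/75 ≈ 0.013333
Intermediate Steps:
F(t) = 60*t² (F(t) = (30*t)*(2*t) = 60*t²)
u(S) = ⅘ - S/5 (u(S) = -(-4*1 + S)/5 = -(-4 + S)/5 = ⅘ - S/5)
c(j) = ⅘ + 4*j/5 (c(j) = j + (⅘ - j/5) = ⅘ + 4*j/5)
c(8)/F(o(4)) = (⅘ + (⅘)*8)/((60*(-3)²)) = (⅘ + 32/5)/((60*9)) = (36/5)/540 = (36/5)*(1/540) = 1/75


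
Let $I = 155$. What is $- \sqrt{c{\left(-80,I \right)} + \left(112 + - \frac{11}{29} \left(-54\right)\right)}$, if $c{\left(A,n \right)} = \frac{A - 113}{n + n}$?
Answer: $- \frac{\sqrt{10656952770}}{8990} \approx -11.483$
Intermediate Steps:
$c{\left(A,n \right)} = \frac{-113 + A}{2 n}$
$- \sqrt{c{\left(-80,I \right)} + \left(112 + - \frac{11}{29} \left(-54\right)\right)} = - \sqrt{\frac{-113 - 80}{2 \cdot 155} + \left(112 + - \frac{11}{29} \left(-54\right)\right)} = - \sqrt{\frac{1}{2} \cdot \frac{1}{155} \left(-193\right) + \left(112 + \left(-11\right) \frac{1}{29} \left(-54\right)\right)} = - \sqrt{- \frac{193}{310} + \left(112 - - \frac{594}{29}\right)} = - \sqrt{- \frac{193}{310} + \left(112 + \frac{594}{29}\right)} = - \sqrt{- \frac{193}{310} + \frac{3842}{29}} = - \sqrt{\frac{1185423}{8990}} = - \frac{\sqrt{10656952770}}{8990}$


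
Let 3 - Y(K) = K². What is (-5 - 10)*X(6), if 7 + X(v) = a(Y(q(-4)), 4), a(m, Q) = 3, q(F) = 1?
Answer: 60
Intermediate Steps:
Y(K) = 3 - K²
X(v) = -4 (X(v) = -7 + 3 = -4)
(-5 - 10)*X(6) = (-5 - 10)*(-4) = -15*(-4) = 60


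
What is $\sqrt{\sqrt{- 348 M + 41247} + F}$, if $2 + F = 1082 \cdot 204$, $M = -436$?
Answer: $\sqrt{220726 + 5 \sqrt{7719}} \approx 470.28$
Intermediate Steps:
$F = 220726$ ($F = -2 + 1082 \cdot 204 = -2 + 220728 = 220726$)
$\sqrt{\sqrt{- 348 M + 41247} + F} = \sqrt{\sqrt{\left(-348\right) \left(-436\right) + 41247} + 220726} = \sqrt{\sqrt{151728 + 41247} + 220726} = \sqrt{\sqrt{192975} + 220726} = \sqrt{5 \sqrt{7719} + 220726} = \sqrt{220726 + 5 \sqrt{7719}}$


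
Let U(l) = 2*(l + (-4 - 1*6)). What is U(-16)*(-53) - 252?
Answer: 2504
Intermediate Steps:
U(l) = -20 + 2*l (U(l) = 2*(l + (-4 - 6)) = 2*(l - 10) = 2*(-10 + l) = -20 + 2*l)
U(-16)*(-53) - 252 = (-20 + 2*(-16))*(-53) - 252 = (-20 - 32)*(-53) - 252 = -52*(-53) - 252 = 2756 - 252 = 2504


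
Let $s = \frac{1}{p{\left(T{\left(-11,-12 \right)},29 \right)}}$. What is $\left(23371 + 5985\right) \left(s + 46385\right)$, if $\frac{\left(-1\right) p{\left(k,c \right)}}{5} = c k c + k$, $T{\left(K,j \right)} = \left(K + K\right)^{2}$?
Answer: $\frac{693652420537261}{509410} \approx 1.3617 \cdot 10^{9}$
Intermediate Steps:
$T{\left(K,j \right)} = 4 K^{2}$ ($T{\left(K,j \right)} = \left(2 K\right)^{2} = 4 K^{2}$)
$p{\left(k,c \right)} = - 5 k - 5 k c^{2}$ ($p{\left(k,c \right)} = - 5 \left(c k c + k\right) = - 5 \left(k c^{2} + k\right) = - 5 \left(k + k c^{2}\right) = - 5 k - 5 k c^{2}$)
$s = - \frac{1}{2037640}$ ($s = \frac{1}{\left(-5\right) 4 \left(-11\right)^{2} \left(1 + 29^{2}\right)} = \frac{1}{\left(-5\right) 4 \cdot 121 \left(1 + 841\right)} = \frac{1}{\left(-5\right) 484 \cdot 842} = \frac{1}{-2037640} = - \frac{1}{2037640} \approx -4.9076 \cdot 10^{-7}$)
$\left(23371 + 5985\right) \left(s + 46385\right) = \left(23371 + 5985\right) \left(- \frac{1}{2037640} + 46385\right) = 29356 \cdot \frac{94515931399}{2037640} = \frac{693652420537261}{509410}$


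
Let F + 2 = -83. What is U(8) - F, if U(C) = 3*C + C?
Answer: 117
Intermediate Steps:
U(C) = 4*C
F = -85 (F = -2 - 83 = -85)
U(8) - F = 4*8 - 1*(-85) = 32 + 85 = 117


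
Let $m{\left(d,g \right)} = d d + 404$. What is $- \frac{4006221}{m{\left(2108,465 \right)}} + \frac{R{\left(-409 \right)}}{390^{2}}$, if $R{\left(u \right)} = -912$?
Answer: $- \frac{17038866781}{18776187300} \approx -0.90747$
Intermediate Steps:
$m{\left(d,g \right)} = 404 + d^{2}$ ($m{\left(d,g \right)} = d^{2} + 404 = 404 + d^{2}$)
$- \frac{4006221}{m{\left(2108,465 \right)}} + \frac{R{\left(-409 \right)}}{390^{2}} = - \frac{4006221}{404 + 2108^{2}} - \frac{912}{390^{2}} = - \frac{4006221}{404 + 4443664} - \frac{912}{152100} = - \frac{4006221}{4444068} - \frac{76}{12675} = \left(-4006221\right) \frac{1}{4444068} - \frac{76}{12675} = - \frac{1335407}{1481356} - \frac{76}{12675} = - \frac{17038866781}{18776187300}$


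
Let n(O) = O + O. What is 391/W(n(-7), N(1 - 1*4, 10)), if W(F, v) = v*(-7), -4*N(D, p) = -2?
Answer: -782/7 ≈ -111.71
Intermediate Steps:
n(O) = 2*O
N(D, p) = ½ (N(D, p) = -¼*(-2) = ½)
W(F, v) = -7*v
391/W(n(-7), N(1 - 1*4, 10)) = 391/((-7*½)) = 391/(-7/2) = 391*(-2/7) = -782/7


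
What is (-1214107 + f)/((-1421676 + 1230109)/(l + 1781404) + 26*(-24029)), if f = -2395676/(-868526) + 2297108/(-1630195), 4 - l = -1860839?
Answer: 447218972750079971846969/230129779434527984312775 ≈ 1.9433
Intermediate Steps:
l = 1860843 (l = 4 - 1*(-1860839) = 4 + 1860839 = 1860843)
f = 955160507006/707933371285 (f = -2395676*(-1/868526) + 2297108*(-1/1630195) = 1197838/434263 - 2297108/1630195 = 955160507006/707933371285 ≈ 1.3492)
(-1214107 + f)/((-1421676 + 1230109)/(l + 1781404) + 26*(-24029)) = (-1214107 + 955160507006/707933371285)/((-1421676 + 1230109)/(1860843 + 1781404) + 26*(-24029)) = -859505906450210489/(707933371285*(-191567/3642247 - 624754)) = -859505906450210489/(707933371285*(-2275508573805/3642247)) = -859505906450210489/707933371285*(-3642247/2275508573805) = 447218972750079971846969/230129779434527984312775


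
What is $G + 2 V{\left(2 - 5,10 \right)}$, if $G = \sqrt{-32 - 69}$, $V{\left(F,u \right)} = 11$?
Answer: $22 + i \sqrt{101} \approx 22.0 + 10.05 i$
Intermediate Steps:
$G = i \sqrt{101}$ ($G = \sqrt{-101} = i \sqrt{101} \approx 10.05 i$)
$G + 2 V{\left(2 - 5,10 \right)} = i \sqrt{101} + 2 \cdot 11 = i \sqrt{101} + 22 = 22 + i \sqrt{101}$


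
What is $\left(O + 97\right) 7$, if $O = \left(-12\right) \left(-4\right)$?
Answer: $1015$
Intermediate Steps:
$O = 48$
$\left(O + 97\right) 7 = \left(48 + 97\right) 7 = 145 \cdot 7 = 1015$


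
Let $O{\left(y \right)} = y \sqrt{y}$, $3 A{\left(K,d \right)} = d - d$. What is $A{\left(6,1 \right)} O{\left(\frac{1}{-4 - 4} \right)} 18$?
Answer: $0$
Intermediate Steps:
$A{\left(K,d \right)} = 0$ ($A{\left(K,d \right)} = \frac{d - d}{3} = \frac{1}{3} \cdot 0 = 0$)
$O{\left(y \right)} = y^{\frac{3}{2}}$
$A{\left(6,1 \right)} O{\left(\frac{1}{-4 - 4} \right)} 18 = 0 \left(\frac{1}{-4 - 4}\right)^{\frac{3}{2}} \cdot 18 = 0 \left(\frac{1}{-8}\right)^{\frac{3}{2}} \cdot 18 = 0 \left(- \frac{1}{8}\right)^{\frac{3}{2}} \cdot 18 = 0 \left(- \frac{i \sqrt{2}}{32}\right) 18 = 0 \cdot 18 = 0$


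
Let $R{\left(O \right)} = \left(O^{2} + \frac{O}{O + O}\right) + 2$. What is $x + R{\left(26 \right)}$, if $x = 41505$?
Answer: $\frac{84367}{2} \approx 42184.0$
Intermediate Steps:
$R{\left(O \right)} = \frac{5}{2} + O^{2}$ ($R{\left(O \right)} = \left(O^{2} + \frac{O}{2 O}\right) + 2 = \left(O^{2} + \frac{1}{2 O} O\right) + 2 = \left(O^{2} + \frac{1}{2}\right) + 2 = \left(\frac{1}{2} + O^{2}\right) + 2 = \frac{5}{2} + O^{2}$)
$x + R{\left(26 \right)} = 41505 + \left(\frac{5}{2} + 26^{2}\right) = 41505 + \left(\frac{5}{2} + 676\right) = 41505 + \frac{1357}{2} = \frac{84367}{2}$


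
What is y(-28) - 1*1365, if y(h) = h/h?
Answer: -1364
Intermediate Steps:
y(h) = 1
y(-28) - 1*1365 = 1 - 1*1365 = 1 - 1365 = -1364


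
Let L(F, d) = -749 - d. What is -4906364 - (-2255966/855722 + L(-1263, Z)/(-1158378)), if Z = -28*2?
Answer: -810571406680948937/165208256486 ≈ -4.9064e+6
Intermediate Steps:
Z = -56
-4906364 - (-2255966/855722 + L(-1263, Z)/(-1158378)) = -4906364 - (-2255966/855722 + (-749 - 1*(-56))/(-1158378)) = -4906364 - (-2255966*1/855722 + (-749 + 56)*(-1/1158378)) = -4906364 - (-1127983/427861 - 693*(-1/1158378)) = -4906364 - (-1127983/427861 + 231/386126) = -4906364 - 1*(-435444727967/165208256486) = -4906364 + 435444727967/165208256486 = -810571406680948937/165208256486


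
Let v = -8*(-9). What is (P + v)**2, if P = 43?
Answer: 13225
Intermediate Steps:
v = 72
(P + v)**2 = (43 + 72)**2 = 115**2 = 13225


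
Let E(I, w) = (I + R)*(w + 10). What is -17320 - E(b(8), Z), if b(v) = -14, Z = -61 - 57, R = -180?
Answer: -38272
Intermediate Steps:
Z = -118
E(I, w) = (-180 + I)*(10 + w) (E(I, w) = (I - 180)*(w + 10) = (-180 + I)*(10 + w))
-17320 - E(b(8), Z) = -17320 - (-1800 - 180*(-118) + 10*(-14) - 14*(-118)) = -17320 - (-1800 + 21240 - 140 + 1652) = -17320 - 1*20952 = -17320 - 20952 = -38272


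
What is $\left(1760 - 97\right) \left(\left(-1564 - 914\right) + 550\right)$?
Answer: $-3206264$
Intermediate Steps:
$\left(1760 - 97\right) \left(\left(-1564 - 914\right) + 550\right) = 1663 \left(\left(-1564 - 914\right) + 550\right) = 1663 \left(-2478 + 550\right) = 1663 \left(-1928\right) = -3206264$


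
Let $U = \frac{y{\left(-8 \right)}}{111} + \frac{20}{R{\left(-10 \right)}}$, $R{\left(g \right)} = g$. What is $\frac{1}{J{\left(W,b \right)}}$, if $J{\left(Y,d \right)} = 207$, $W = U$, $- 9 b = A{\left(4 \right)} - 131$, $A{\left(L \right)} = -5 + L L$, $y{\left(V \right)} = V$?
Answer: $\frac{1}{207} \approx 0.0048309$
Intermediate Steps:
$A{\left(L \right)} = -5 + L^{2}$
$U = - \frac{230}{111}$ ($U = - \frac{8}{111} + \frac{20}{-10} = \left(-8\right) \frac{1}{111} + 20 \left(- \frac{1}{10}\right) = - \frac{8}{111} - 2 = - \frac{230}{111} \approx -2.0721$)
$b = \frac{40}{3}$ ($b = - \frac{\left(-5 + 4^{2}\right) - 131}{9} = - \frac{\left(-5 + 16\right) - 131}{9} = - \frac{11 - 131}{9} = \left(- \frac{1}{9}\right) \left(-120\right) = \frac{40}{3} \approx 13.333$)
$W = - \frac{230}{111} \approx -2.0721$
$\frac{1}{J{\left(W,b \right)}} = \frac{1}{207}$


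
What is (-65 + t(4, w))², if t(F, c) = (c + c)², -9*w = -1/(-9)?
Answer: 181868984521/43046721 ≈ 4224.9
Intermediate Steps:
w = -1/81 (w = -(-1)/(9*(-9)) = -(-1)*(-1)/(9*9) = -⅑*⅑ = -1/81 ≈ -0.012346)
t(F, c) = 4*c² (t(F, c) = (2*c)² = 4*c²)
(-65 + t(4, w))² = (-65 + 4*(-1/81)²)² = (-65 + 4*(1/6561))² = (-65 + 4/6561)² = (-426461/6561)² = 181868984521/43046721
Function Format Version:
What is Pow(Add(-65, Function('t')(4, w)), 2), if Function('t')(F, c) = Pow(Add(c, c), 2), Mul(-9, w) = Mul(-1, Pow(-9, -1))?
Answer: Rational(181868984521, 43046721) ≈ 4224.9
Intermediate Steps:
w = Rational(-1, 81) (w = Mul(Rational(-1, 9), Mul(-1, Pow(-9, -1))) = Mul(Rational(-1, 9), Mul(-1, Rational(-1, 9))) = Mul(Rational(-1, 9), Rational(1, 9)) = Rational(-1, 81) ≈ -0.012346)
Function('t')(F, c) = Mul(4, Pow(c, 2)) (Function('t')(F, c) = Pow(Mul(2, c), 2) = Mul(4, Pow(c, 2)))
Pow(Add(-65, Function('t')(4, w)), 2) = Pow(Add(-65, Mul(4, Pow(Rational(-1, 81), 2))), 2) = Pow(Add(-65, Mul(4, Rational(1, 6561))), 2) = Pow(Add(-65, Rational(4, 6561)), 2) = Pow(Rational(-426461, 6561), 2) = Rational(181868984521, 43046721)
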